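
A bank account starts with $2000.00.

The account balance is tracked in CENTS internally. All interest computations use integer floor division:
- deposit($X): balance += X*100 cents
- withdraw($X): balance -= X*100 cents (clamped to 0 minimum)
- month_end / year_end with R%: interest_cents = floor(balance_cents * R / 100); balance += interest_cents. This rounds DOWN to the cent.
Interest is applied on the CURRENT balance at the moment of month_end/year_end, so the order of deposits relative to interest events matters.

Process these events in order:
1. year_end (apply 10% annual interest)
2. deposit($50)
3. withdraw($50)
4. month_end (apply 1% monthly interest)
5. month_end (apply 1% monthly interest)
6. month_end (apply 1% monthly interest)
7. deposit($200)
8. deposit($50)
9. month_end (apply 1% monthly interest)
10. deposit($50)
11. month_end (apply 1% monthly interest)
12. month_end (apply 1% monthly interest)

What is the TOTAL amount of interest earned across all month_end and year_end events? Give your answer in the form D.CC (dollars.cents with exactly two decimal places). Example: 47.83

Answer: 343.90

Derivation:
After 1 (year_end (apply 10% annual interest)): balance=$2200.00 total_interest=$200.00
After 2 (deposit($50)): balance=$2250.00 total_interest=$200.00
After 3 (withdraw($50)): balance=$2200.00 total_interest=$200.00
After 4 (month_end (apply 1% monthly interest)): balance=$2222.00 total_interest=$222.00
After 5 (month_end (apply 1% monthly interest)): balance=$2244.22 total_interest=$244.22
After 6 (month_end (apply 1% monthly interest)): balance=$2266.66 total_interest=$266.66
After 7 (deposit($200)): balance=$2466.66 total_interest=$266.66
After 8 (deposit($50)): balance=$2516.66 total_interest=$266.66
After 9 (month_end (apply 1% monthly interest)): balance=$2541.82 total_interest=$291.82
After 10 (deposit($50)): balance=$2591.82 total_interest=$291.82
After 11 (month_end (apply 1% monthly interest)): balance=$2617.73 total_interest=$317.73
After 12 (month_end (apply 1% monthly interest)): balance=$2643.90 total_interest=$343.90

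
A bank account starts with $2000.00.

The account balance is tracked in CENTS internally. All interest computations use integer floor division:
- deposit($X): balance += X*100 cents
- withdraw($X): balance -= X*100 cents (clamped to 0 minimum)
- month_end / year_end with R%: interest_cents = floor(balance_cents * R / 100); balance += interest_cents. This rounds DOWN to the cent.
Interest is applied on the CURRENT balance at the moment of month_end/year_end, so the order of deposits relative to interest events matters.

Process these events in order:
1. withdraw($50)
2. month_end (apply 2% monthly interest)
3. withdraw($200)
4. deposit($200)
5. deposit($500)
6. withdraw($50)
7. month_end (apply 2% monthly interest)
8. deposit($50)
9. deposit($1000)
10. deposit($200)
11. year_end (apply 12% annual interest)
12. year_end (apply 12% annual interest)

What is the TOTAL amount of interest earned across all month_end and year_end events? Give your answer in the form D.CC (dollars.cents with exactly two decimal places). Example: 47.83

Answer: 1038.66

Derivation:
After 1 (withdraw($50)): balance=$1950.00 total_interest=$0.00
After 2 (month_end (apply 2% monthly interest)): balance=$1989.00 total_interest=$39.00
After 3 (withdraw($200)): balance=$1789.00 total_interest=$39.00
After 4 (deposit($200)): balance=$1989.00 total_interest=$39.00
After 5 (deposit($500)): balance=$2489.00 total_interest=$39.00
After 6 (withdraw($50)): balance=$2439.00 total_interest=$39.00
After 7 (month_end (apply 2% monthly interest)): balance=$2487.78 total_interest=$87.78
After 8 (deposit($50)): balance=$2537.78 total_interest=$87.78
After 9 (deposit($1000)): balance=$3537.78 total_interest=$87.78
After 10 (deposit($200)): balance=$3737.78 total_interest=$87.78
After 11 (year_end (apply 12% annual interest)): balance=$4186.31 total_interest=$536.31
After 12 (year_end (apply 12% annual interest)): balance=$4688.66 total_interest=$1038.66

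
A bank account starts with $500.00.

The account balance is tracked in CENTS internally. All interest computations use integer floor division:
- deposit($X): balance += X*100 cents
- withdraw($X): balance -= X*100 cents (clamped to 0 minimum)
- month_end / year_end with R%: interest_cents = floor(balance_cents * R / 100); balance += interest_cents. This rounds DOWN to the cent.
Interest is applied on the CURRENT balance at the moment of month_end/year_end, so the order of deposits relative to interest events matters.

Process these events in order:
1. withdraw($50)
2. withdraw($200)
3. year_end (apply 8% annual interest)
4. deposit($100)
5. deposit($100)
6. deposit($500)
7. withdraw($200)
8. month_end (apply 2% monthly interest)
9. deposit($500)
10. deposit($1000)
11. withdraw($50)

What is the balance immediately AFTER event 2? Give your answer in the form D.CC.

After 1 (withdraw($50)): balance=$450.00 total_interest=$0.00
After 2 (withdraw($200)): balance=$250.00 total_interest=$0.00

Answer: 250.00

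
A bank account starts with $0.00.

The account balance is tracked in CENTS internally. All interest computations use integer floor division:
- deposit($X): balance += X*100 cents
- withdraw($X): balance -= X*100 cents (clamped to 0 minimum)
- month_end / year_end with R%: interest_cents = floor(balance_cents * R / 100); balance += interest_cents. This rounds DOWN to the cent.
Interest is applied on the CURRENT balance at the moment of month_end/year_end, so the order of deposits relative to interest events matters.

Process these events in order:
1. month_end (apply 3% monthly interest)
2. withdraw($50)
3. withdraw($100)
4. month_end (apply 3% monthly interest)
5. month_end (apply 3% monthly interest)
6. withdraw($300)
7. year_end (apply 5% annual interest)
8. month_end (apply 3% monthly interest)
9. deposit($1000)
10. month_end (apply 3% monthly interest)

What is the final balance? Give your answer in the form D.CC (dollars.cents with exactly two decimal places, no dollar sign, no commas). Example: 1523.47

After 1 (month_end (apply 3% monthly interest)): balance=$0.00 total_interest=$0.00
After 2 (withdraw($50)): balance=$0.00 total_interest=$0.00
After 3 (withdraw($100)): balance=$0.00 total_interest=$0.00
After 4 (month_end (apply 3% monthly interest)): balance=$0.00 total_interest=$0.00
After 5 (month_end (apply 3% monthly interest)): balance=$0.00 total_interest=$0.00
After 6 (withdraw($300)): balance=$0.00 total_interest=$0.00
After 7 (year_end (apply 5% annual interest)): balance=$0.00 total_interest=$0.00
After 8 (month_end (apply 3% monthly interest)): balance=$0.00 total_interest=$0.00
After 9 (deposit($1000)): balance=$1000.00 total_interest=$0.00
After 10 (month_end (apply 3% monthly interest)): balance=$1030.00 total_interest=$30.00

Answer: 1030.00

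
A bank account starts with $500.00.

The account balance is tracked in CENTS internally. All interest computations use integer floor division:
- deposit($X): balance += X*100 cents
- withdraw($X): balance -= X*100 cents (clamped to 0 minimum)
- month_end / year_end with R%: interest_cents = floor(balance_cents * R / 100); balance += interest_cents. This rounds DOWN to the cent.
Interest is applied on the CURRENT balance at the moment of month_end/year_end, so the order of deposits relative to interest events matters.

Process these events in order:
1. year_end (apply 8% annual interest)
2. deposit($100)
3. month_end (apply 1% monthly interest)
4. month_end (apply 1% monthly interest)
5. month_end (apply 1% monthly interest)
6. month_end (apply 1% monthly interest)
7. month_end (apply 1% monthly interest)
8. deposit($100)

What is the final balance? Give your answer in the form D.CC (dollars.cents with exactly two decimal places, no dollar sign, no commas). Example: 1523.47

Answer: 772.62

Derivation:
After 1 (year_end (apply 8% annual interest)): balance=$540.00 total_interest=$40.00
After 2 (deposit($100)): balance=$640.00 total_interest=$40.00
After 3 (month_end (apply 1% monthly interest)): balance=$646.40 total_interest=$46.40
After 4 (month_end (apply 1% monthly interest)): balance=$652.86 total_interest=$52.86
After 5 (month_end (apply 1% monthly interest)): balance=$659.38 total_interest=$59.38
After 6 (month_end (apply 1% monthly interest)): balance=$665.97 total_interest=$65.97
After 7 (month_end (apply 1% monthly interest)): balance=$672.62 total_interest=$72.62
After 8 (deposit($100)): balance=$772.62 total_interest=$72.62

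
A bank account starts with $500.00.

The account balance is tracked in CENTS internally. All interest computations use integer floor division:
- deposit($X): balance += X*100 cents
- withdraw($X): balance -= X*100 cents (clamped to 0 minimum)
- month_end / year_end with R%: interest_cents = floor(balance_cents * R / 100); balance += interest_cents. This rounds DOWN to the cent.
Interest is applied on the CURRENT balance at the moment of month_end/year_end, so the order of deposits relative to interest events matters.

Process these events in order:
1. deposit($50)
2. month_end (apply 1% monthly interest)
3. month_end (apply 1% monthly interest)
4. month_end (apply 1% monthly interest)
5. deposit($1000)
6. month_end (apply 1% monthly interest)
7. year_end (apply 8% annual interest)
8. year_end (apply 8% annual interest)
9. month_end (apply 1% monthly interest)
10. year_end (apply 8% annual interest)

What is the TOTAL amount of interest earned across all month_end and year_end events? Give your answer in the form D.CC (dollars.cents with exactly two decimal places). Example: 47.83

Answer: 463.18

Derivation:
After 1 (deposit($50)): balance=$550.00 total_interest=$0.00
After 2 (month_end (apply 1% monthly interest)): balance=$555.50 total_interest=$5.50
After 3 (month_end (apply 1% monthly interest)): balance=$561.05 total_interest=$11.05
After 4 (month_end (apply 1% monthly interest)): balance=$566.66 total_interest=$16.66
After 5 (deposit($1000)): balance=$1566.66 total_interest=$16.66
After 6 (month_end (apply 1% monthly interest)): balance=$1582.32 total_interest=$32.32
After 7 (year_end (apply 8% annual interest)): balance=$1708.90 total_interest=$158.90
After 8 (year_end (apply 8% annual interest)): balance=$1845.61 total_interest=$295.61
After 9 (month_end (apply 1% monthly interest)): balance=$1864.06 total_interest=$314.06
After 10 (year_end (apply 8% annual interest)): balance=$2013.18 total_interest=$463.18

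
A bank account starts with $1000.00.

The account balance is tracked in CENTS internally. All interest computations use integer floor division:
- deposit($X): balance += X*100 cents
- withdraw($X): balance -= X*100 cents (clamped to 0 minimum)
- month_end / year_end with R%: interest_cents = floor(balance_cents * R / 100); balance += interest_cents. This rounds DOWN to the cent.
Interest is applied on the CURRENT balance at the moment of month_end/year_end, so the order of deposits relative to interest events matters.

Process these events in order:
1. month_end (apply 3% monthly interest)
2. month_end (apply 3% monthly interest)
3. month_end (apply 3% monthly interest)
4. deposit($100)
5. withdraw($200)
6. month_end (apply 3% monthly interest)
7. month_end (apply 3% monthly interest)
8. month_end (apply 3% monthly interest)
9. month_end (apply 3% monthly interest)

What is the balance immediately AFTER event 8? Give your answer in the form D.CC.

Answer: 1084.76

Derivation:
After 1 (month_end (apply 3% monthly interest)): balance=$1030.00 total_interest=$30.00
After 2 (month_end (apply 3% monthly interest)): balance=$1060.90 total_interest=$60.90
After 3 (month_end (apply 3% monthly interest)): balance=$1092.72 total_interest=$92.72
After 4 (deposit($100)): balance=$1192.72 total_interest=$92.72
After 5 (withdraw($200)): balance=$992.72 total_interest=$92.72
After 6 (month_end (apply 3% monthly interest)): balance=$1022.50 total_interest=$122.50
After 7 (month_end (apply 3% monthly interest)): balance=$1053.17 total_interest=$153.17
After 8 (month_end (apply 3% monthly interest)): balance=$1084.76 total_interest=$184.76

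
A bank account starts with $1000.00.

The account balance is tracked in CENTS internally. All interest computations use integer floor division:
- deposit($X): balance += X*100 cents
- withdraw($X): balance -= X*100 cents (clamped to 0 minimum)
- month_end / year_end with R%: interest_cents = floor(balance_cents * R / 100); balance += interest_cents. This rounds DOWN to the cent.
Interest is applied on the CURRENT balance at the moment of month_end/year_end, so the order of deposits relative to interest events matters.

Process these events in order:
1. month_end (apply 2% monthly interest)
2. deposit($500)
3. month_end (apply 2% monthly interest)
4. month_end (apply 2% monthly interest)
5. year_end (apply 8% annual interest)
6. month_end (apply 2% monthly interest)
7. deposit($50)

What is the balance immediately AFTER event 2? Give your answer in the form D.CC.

Answer: 1520.00

Derivation:
After 1 (month_end (apply 2% monthly interest)): balance=$1020.00 total_interest=$20.00
After 2 (deposit($500)): balance=$1520.00 total_interest=$20.00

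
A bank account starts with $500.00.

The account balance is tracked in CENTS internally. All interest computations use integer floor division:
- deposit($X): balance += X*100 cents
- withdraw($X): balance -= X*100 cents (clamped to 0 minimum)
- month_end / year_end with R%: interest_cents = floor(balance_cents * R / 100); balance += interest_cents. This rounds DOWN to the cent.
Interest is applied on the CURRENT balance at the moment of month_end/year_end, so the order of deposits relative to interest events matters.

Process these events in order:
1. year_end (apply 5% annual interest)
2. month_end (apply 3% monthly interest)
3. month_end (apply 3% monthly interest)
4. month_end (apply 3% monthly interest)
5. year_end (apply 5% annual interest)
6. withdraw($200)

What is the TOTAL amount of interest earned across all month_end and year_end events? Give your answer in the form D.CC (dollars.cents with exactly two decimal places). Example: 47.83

Answer: 102.35

Derivation:
After 1 (year_end (apply 5% annual interest)): balance=$525.00 total_interest=$25.00
After 2 (month_end (apply 3% monthly interest)): balance=$540.75 total_interest=$40.75
After 3 (month_end (apply 3% monthly interest)): balance=$556.97 total_interest=$56.97
After 4 (month_end (apply 3% monthly interest)): balance=$573.67 total_interest=$73.67
After 5 (year_end (apply 5% annual interest)): balance=$602.35 total_interest=$102.35
After 6 (withdraw($200)): balance=$402.35 total_interest=$102.35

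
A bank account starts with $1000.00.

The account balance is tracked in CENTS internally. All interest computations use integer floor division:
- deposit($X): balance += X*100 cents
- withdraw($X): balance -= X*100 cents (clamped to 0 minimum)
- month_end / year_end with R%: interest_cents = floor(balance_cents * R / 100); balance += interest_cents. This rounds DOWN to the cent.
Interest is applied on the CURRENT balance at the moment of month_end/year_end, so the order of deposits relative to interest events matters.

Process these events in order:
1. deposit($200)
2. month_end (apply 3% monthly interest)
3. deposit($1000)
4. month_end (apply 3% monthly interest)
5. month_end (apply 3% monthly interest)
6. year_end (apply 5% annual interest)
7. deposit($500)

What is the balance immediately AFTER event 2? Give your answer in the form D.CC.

Answer: 1236.00

Derivation:
After 1 (deposit($200)): balance=$1200.00 total_interest=$0.00
After 2 (month_end (apply 3% monthly interest)): balance=$1236.00 total_interest=$36.00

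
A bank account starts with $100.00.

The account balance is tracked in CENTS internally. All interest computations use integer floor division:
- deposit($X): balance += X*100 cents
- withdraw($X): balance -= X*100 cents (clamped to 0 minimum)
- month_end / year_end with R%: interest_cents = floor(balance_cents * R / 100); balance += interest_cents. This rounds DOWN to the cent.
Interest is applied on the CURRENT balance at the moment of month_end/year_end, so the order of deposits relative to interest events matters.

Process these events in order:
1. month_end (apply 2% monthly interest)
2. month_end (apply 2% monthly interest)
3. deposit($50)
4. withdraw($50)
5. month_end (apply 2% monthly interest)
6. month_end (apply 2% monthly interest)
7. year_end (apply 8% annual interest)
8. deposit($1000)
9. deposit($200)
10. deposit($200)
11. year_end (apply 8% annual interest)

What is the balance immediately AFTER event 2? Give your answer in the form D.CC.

After 1 (month_end (apply 2% monthly interest)): balance=$102.00 total_interest=$2.00
After 2 (month_end (apply 2% monthly interest)): balance=$104.04 total_interest=$4.04

Answer: 104.04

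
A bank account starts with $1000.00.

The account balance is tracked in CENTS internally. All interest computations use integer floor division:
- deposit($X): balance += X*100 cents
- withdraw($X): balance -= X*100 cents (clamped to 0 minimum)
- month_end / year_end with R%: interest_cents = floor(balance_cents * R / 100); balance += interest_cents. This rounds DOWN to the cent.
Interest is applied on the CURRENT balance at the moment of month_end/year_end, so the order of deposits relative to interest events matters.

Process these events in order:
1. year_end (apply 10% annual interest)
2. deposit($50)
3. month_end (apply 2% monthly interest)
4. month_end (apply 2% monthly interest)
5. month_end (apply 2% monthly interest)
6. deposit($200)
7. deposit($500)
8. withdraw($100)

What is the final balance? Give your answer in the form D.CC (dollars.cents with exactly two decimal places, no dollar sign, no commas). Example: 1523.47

Answer: 1820.38

Derivation:
After 1 (year_end (apply 10% annual interest)): balance=$1100.00 total_interest=$100.00
After 2 (deposit($50)): balance=$1150.00 total_interest=$100.00
After 3 (month_end (apply 2% monthly interest)): balance=$1173.00 total_interest=$123.00
After 4 (month_end (apply 2% monthly interest)): balance=$1196.46 total_interest=$146.46
After 5 (month_end (apply 2% monthly interest)): balance=$1220.38 total_interest=$170.38
After 6 (deposit($200)): balance=$1420.38 total_interest=$170.38
After 7 (deposit($500)): balance=$1920.38 total_interest=$170.38
After 8 (withdraw($100)): balance=$1820.38 total_interest=$170.38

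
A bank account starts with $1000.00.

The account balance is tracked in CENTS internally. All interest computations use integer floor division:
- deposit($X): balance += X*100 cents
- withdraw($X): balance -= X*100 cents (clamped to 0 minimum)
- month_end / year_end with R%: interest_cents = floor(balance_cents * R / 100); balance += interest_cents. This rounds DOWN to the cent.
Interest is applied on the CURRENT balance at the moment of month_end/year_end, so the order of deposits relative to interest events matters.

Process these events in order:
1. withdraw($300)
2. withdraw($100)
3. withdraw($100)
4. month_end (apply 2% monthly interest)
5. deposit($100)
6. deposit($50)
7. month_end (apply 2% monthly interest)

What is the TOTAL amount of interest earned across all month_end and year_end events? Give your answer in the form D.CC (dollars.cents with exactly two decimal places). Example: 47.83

Answer: 23.20

Derivation:
After 1 (withdraw($300)): balance=$700.00 total_interest=$0.00
After 2 (withdraw($100)): balance=$600.00 total_interest=$0.00
After 3 (withdraw($100)): balance=$500.00 total_interest=$0.00
After 4 (month_end (apply 2% monthly interest)): balance=$510.00 total_interest=$10.00
After 5 (deposit($100)): balance=$610.00 total_interest=$10.00
After 6 (deposit($50)): balance=$660.00 total_interest=$10.00
After 7 (month_end (apply 2% monthly interest)): balance=$673.20 total_interest=$23.20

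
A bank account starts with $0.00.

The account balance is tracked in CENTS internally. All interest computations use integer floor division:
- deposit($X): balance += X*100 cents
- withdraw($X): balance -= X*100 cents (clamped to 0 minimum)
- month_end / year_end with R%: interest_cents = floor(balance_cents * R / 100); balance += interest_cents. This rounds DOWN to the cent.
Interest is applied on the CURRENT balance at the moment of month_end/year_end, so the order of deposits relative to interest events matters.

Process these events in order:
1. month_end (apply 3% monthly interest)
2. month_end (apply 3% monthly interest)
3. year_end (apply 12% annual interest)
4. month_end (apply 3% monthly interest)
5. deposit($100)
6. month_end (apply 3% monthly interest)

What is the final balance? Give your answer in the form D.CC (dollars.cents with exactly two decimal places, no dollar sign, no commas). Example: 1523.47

After 1 (month_end (apply 3% monthly interest)): balance=$0.00 total_interest=$0.00
After 2 (month_end (apply 3% monthly interest)): balance=$0.00 total_interest=$0.00
After 3 (year_end (apply 12% annual interest)): balance=$0.00 total_interest=$0.00
After 4 (month_end (apply 3% monthly interest)): balance=$0.00 total_interest=$0.00
After 5 (deposit($100)): balance=$100.00 total_interest=$0.00
After 6 (month_end (apply 3% monthly interest)): balance=$103.00 total_interest=$3.00

Answer: 103.00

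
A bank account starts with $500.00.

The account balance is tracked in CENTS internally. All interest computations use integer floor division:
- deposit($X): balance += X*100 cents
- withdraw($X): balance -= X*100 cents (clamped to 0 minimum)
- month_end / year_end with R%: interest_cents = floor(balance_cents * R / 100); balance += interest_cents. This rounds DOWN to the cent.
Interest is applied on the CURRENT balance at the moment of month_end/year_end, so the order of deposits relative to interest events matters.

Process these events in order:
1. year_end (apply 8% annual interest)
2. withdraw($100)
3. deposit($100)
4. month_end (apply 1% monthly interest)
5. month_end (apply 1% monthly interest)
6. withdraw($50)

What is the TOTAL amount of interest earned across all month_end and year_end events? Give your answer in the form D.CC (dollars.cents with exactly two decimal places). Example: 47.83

Answer: 50.85

Derivation:
After 1 (year_end (apply 8% annual interest)): balance=$540.00 total_interest=$40.00
After 2 (withdraw($100)): balance=$440.00 total_interest=$40.00
After 3 (deposit($100)): balance=$540.00 total_interest=$40.00
After 4 (month_end (apply 1% monthly interest)): balance=$545.40 total_interest=$45.40
After 5 (month_end (apply 1% monthly interest)): balance=$550.85 total_interest=$50.85
After 6 (withdraw($50)): balance=$500.85 total_interest=$50.85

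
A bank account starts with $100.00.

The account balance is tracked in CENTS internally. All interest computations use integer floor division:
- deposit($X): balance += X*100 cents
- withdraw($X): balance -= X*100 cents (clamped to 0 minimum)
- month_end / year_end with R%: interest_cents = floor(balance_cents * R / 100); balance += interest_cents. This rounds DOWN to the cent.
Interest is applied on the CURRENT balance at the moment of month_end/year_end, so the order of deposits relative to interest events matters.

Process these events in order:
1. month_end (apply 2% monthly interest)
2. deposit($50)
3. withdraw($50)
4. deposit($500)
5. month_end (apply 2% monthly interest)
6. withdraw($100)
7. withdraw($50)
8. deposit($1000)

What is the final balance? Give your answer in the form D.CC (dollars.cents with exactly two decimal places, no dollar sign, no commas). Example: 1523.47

Answer: 1464.04

Derivation:
After 1 (month_end (apply 2% monthly interest)): balance=$102.00 total_interest=$2.00
After 2 (deposit($50)): balance=$152.00 total_interest=$2.00
After 3 (withdraw($50)): balance=$102.00 total_interest=$2.00
After 4 (deposit($500)): balance=$602.00 total_interest=$2.00
After 5 (month_end (apply 2% monthly interest)): balance=$614.04 total_interest=$14.04
After 6 (withdraw($100)): balance=$514.04 total_interest=$14.04
After 7 (withdraw($50)): balance=$464.04 total_interest=$14.04
After 8 (deposit($1000)): balance=$1464.04 total_interest=$14.04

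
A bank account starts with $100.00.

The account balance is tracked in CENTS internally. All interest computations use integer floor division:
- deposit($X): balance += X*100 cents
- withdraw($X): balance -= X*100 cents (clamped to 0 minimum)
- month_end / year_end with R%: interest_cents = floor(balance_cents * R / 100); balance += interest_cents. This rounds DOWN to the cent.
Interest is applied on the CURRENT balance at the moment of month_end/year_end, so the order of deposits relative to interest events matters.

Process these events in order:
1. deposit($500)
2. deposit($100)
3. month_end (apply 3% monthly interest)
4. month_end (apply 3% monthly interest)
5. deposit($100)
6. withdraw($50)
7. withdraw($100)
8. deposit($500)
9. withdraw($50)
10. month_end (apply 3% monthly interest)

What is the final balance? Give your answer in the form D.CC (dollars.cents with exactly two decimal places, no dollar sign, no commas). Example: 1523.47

After 1 (deposit($500)): balance=$600.00 total_interest=$0.00
After 2 (deposit($100)): balance=$700.00 total_interest=$0.00
After 3 (month_end (apply 3% monthly interest)): balance=$721.00 total_interest=$21.00
After 4 (month_end (apply 3% monthly interest)): balance=$742.63 total_interest=$42.63
After 5 (deposit($100)): balance=$842.63 total_interest=$42.63
After 6 (withdraw($50)): balance=$792.63 total_interest=$42.63
After 7 (withdraw($100)): balance=$692.63 total_interest=$42.63
After 8 (deposit($500)): balance=$1192.63 total_interest=$42.63
After 9 (withdraw($50)): balance=$1142.63 total_interest=$42.63
After 10 (month_end (apply 3% monthly interest)): balance=$1176.90 total_interest=$76.90

Answer: 1176.90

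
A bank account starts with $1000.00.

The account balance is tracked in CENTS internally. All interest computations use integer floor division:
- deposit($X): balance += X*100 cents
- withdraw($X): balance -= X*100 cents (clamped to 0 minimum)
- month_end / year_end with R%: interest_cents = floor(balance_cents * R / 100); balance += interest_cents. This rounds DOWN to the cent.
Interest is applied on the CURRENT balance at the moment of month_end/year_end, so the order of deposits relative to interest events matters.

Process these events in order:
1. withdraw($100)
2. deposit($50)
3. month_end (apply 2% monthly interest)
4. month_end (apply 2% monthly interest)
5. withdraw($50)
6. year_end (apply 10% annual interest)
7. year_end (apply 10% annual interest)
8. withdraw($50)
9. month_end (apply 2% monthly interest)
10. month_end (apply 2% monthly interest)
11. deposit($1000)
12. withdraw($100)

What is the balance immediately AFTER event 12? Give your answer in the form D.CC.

After 1 (withdraw($100)): balance=$900.00 total_interest=$0.00
After 2 (deposit($50)): balance=$950.00 total_interest=$0.00
After 3 (month_end (apply 2% monthly interest)): balance=$969.00 total_interest=$19.00
After 4 (month_end (apply 2% monthly interest)): balance=$988.38 total_interest=$38.38
After 5 (withdraw($50)): balance=$938.38 total_interest=$38.38
After 6 (year_end (apply 10% annual interest)): balance=$1032.21 total_interest=$132.21
After 7 (year_end (apply 10% annual interest)): balance=$1135.43 total_interest=$235.43
After 8 (withdraw($50)): balance=$1085.43 total_interest=$235.43
After 9 (month_end (apply 2% monthly interest)): balance=$1107.13 total_interest=$257.13
After 10 (month_end (apply 2% monthly interest)): balance=$1129.27 total_interest=$279.27
After 11 (deposit($1000)): balance=$2129.27 total_interest=$279.27
After 12 (withdraw($100)): balance=$2029.27 total_interest=$279.27

Answer: 2029.27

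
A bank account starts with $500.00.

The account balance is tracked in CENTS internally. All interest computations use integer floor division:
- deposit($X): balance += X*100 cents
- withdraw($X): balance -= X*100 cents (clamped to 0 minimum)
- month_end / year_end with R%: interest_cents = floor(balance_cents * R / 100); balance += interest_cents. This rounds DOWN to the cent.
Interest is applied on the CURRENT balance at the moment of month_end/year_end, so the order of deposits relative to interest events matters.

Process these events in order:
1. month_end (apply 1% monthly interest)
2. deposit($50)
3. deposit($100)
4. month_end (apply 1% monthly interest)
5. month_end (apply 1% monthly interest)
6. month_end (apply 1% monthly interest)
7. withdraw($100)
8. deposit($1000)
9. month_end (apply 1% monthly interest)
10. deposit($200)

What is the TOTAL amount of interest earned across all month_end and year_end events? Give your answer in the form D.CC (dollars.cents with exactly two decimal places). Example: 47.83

After 1 (month_end (apply 1% monthly interest)): balance=$505.00 total_interest=$5.00
After 2 (deposit($50)): balance=$555.00 total_interest=$5.00
After 3 (deposit($100)): balance=$655.00 total_interest=$5.00
After 4 (month_end (apply 1% monthly interest)): balance=$661.55 total_interest=$11.55
After 5 (month_end (apply 1% monthly interest)): balance=$668.16 total_interest=$18.16
After 6 (month_end (apply 1% monthly interest)): balance=$674.84 total_interest=$24.84
After 7 (withdraw($100)): balance=$574.84 total_interest=$24.84
After 8 (deposit($1000)): balance=$1574.84 total_interest=$24.84
After 9 (month_end (apply 1% monthly interest)): balance=$1590.58 total_interest=$40.58
After 10 (deposit($200)): balance=$1790.58 total_interest=$40.58

Answer: 40.58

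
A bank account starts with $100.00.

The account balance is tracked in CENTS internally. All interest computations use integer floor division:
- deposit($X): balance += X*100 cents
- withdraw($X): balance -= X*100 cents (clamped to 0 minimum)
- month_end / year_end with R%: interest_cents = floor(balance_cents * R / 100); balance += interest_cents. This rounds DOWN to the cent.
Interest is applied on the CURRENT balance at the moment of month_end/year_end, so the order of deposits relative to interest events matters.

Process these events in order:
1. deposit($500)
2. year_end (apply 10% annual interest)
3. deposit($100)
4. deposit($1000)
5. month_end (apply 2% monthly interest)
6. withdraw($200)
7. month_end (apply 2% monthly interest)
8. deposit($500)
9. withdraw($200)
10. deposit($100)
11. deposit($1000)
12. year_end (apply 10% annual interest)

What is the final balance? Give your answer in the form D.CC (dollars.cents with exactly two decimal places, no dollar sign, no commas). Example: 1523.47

Answer: 3329.81

Derivation:
After 1 (deposit($500)): balance=$600.00 total_interest=$0.00
After 2 (year_end (apply 10% annual interest)): balance=$660.00 total_interest=$60.00
After 3 (deposit($100)): balance=$760.00 total_interest=$60.00
After 4 (deposit($1000)): balance=$1760.00 total_interest=$60.00
After 5 (month_end (apply 2% monthly interest)): balance=$1795.20 total_interest=$95.20
After 6 (withdraw($200)): balance=$1595.20 total_interest=$95.20
After 7 (month_end (apply 2% monthly interest)): balance=$1627.10 total_interest=$127.10
After 8 (deposit($500)): balance=$2127.10 total_interest=$127.10
After 9 (withdraw($200)): balance=$1927.10 total_interest=$127.10
After 10 (deposit($100)): balance=$2027.10 total_interest=$127.10
After 11 (deposit($1000)): balance=$3027.10 total_interest=$127.10
After 12 (year_end (apply 10% annual interest)): balance=$3329.81 total_interest=$429.81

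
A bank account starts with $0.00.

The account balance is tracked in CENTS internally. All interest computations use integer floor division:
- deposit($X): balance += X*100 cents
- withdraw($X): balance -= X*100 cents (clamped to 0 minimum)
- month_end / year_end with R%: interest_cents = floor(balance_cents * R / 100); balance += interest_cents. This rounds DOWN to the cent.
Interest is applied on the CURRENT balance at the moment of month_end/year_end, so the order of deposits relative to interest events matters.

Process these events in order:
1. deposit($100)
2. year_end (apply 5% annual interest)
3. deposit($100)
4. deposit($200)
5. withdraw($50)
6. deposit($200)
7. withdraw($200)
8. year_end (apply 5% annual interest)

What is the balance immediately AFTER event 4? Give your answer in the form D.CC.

Answer: 405.00

Derivation:
After 1 (deposit($100)): balance=$100.00 total_interest=$0.00
After 2 (year_end (apply 5% annual interest)): balance=$105.00 total_interest=$5.00
After 3 (deposit($100)): balance=$205.00 total_interest=$5.00
After 4 (deposit($200)): balance=$405.00 total_interest=$5.00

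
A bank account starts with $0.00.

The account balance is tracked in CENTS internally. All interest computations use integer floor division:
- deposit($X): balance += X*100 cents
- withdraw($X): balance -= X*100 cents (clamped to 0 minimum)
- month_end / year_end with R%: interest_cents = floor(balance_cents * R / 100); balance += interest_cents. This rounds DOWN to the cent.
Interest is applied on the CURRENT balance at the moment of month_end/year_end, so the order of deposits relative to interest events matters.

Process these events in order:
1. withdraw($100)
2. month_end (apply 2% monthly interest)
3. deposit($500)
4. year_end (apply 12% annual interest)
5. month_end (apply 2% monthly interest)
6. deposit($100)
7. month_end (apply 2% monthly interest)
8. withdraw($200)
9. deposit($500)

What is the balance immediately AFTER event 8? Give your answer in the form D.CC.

Answer: 484.62

Derivation:
After 1 (withdraw($100)): balance=$0.00 total_interest=$0.00
After 2 (month_end (apply 2% monthly interest)): balance=$0.00 total_interest=$0.00
After 3 (deposit($500)): balance=$500.00 total_interest=$0.00
After 4 (year_end (apply 12% annual interest)): balance=$560.00 total_interest=$60.00
After 5 (month_end (apply 2% monthly interest)): balance=$571.20 total_interest=$71.20
After 6 (deposit($100)): balance=$671.20 total_interest=$71.20
After 7 (month_end (apply 2% monthly interest)): balance=$684.62 total_interest=$84.62
After 8 (withdraw($200)): balance=$484.62 total_interest=$84.62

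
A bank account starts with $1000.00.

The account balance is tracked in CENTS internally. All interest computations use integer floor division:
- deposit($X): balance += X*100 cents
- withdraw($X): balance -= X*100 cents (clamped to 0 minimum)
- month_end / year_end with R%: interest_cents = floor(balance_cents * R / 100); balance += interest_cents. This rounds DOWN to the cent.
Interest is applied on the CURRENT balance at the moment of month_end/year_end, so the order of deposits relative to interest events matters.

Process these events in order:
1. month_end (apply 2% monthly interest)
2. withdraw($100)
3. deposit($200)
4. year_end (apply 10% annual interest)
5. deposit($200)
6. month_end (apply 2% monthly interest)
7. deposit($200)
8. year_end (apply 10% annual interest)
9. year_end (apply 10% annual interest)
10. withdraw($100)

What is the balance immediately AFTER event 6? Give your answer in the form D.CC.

Answer: 1460.64

Derivation:
After 1 (month_end (apply 2% monthly interest)): balance=$1020.00 total_interest=$20.00
After 2 (withdraw($100)): balance=$920.00 total_interest=$20.00
After 3 (deposit($200)): balance=$1120.00 total_interest=$20.00
After 4 (year_end (apply 10% annual interest)): balance=$1232.00 total_interest=$132.00
After 5 (deposit($200)): balance=$1432.00 total_interest=$132.00
After 6 (month_end (apply 2% monthly interest)): balance=$1460.64 total_interest=$160.64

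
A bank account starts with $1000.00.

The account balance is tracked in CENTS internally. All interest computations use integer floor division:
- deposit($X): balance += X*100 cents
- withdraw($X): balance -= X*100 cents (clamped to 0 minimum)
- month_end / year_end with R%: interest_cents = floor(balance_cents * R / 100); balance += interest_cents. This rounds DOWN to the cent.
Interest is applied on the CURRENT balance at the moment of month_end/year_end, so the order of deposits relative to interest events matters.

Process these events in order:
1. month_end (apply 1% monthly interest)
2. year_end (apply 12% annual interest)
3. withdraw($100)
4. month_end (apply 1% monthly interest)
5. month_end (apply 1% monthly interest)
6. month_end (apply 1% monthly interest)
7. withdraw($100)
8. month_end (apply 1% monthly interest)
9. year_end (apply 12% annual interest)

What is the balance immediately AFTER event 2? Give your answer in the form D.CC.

After 1 (month_end (apply 1% monthly interest)): balance=$1010.00 total_interest=$10.00
After 2 (year_end (apply 12% annual interest)): balance=$1131.20 total_interest=$131.20

Answer: 1131.20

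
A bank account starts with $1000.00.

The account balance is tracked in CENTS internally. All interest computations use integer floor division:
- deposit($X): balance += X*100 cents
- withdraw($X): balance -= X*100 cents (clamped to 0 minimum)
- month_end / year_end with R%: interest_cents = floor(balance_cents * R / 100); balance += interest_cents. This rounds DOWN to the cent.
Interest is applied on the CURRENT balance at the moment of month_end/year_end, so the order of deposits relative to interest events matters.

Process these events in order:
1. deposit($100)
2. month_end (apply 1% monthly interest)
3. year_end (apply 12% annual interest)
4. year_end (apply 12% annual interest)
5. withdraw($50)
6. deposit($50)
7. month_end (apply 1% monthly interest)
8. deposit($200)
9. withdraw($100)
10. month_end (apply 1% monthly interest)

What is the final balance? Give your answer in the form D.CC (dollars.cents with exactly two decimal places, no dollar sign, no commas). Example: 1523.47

After 1 (deposit($100)): balance=$1100.00 total_interest=$0.00
After 2 (month_end (apply 1% monthly interest)): balance=$1111.00 total_interest=$11.00
After 3 (year_end (apply 12% annual interest)): balance=$1244.32 total_interest=$144.32
After 4 (year_end (apply 12% annual interest)): balance=$1393.63 total_interest=$293.63
After 5 (withdraw($50)): balance=$1343.63 total_interest=$293.63
After 6 (deposit($50)): balance=$1393.63 total_interest=$293.63
After 7 (month_end (apply 1% monthly interest)): balance=$1407.56 total_interest=$307.56
After 8 (deposit($200)): balance=$1607.56 total_interest=$307.56
After 9 (withdraw($100)): balance=$1507.56 total_interest=$307.56
After 10 (month_end (apply 1% monthly interest)): balance=$1522.63 total_interest=$322.63

Answer: 1522.63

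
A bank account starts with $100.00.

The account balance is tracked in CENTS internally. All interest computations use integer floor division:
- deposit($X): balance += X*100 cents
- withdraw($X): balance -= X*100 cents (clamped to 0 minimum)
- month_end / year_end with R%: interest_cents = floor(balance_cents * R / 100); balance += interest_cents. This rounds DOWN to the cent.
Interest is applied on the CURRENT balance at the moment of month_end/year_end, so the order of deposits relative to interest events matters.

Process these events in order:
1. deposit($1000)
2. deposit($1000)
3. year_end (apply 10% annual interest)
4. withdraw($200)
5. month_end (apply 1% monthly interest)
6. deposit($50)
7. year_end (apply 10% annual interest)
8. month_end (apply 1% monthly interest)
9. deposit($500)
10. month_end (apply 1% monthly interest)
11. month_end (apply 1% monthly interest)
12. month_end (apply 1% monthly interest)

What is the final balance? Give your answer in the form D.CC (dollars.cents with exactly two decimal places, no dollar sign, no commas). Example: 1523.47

Answer: 3011.76

Derivation:
After 1 (deposit($1000)): balance=$1100.00 total_interest=$0.00
After 2 (deposit($1000)): balance=$2100.00 total_interest=$0.00
After 3 (year_end (apply 10% annual interest)): balance=$2310.00 total_interest=$210.00
After 4 (withdraw($200)): balance=$2110.00 total_interest=$210.00
After 5 (month_end (apply 1% monthly interest)): balance=$2131.10 total_interest=$231.10
After 6 (deposit($50)): balance=$2181.10 total_interest=$231.10
After 7 (year_end (apply 10% annual interest)): balance=$2399.21 total_interest=$449.21
After 8 (month_end (apply 1% monthly interest)): balance=$2423.20 total_interest=$473.20
After 9 (deposit($500)): balance=$2923.20 total_interest=$473.20
After 10 (month_end (apply 1% monthly interest)): balance=$2952.43 total_interest=$502.43
After 11 (month_end (apply 1% monthly interest)): balance=$2981.95 total_interest=$531.95
After 12 (month_end (apply 1% monthly interest)): balance=$3011.76 total_interest=$561.76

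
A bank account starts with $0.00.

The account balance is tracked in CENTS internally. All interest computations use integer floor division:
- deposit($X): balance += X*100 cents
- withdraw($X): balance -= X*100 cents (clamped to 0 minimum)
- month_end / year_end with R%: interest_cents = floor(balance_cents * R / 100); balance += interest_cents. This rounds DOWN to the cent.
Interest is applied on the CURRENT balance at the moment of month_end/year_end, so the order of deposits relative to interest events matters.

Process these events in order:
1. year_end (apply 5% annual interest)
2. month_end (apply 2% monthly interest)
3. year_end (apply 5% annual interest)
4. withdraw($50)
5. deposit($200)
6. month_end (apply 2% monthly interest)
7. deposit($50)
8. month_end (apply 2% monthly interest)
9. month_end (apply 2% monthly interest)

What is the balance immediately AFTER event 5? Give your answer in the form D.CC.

Answer: 200.00

Derivation:
After 1 (year_end (apply 5% annual interest)): balance=$0.00 total_interest=$0.00
After 2 (month_end (apply 2% monthly interest)): balance=$0.00 total_interest=$0.00
After 3 (year_end (apply 5% annual interest)): balance=$0.00 total_interest=$0.00
After 4 (withdraw($50)): balance=$0.00 total_interest=$0.00
After 5 (deposit($200)): balance=$200.00 total_interest=$0.00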